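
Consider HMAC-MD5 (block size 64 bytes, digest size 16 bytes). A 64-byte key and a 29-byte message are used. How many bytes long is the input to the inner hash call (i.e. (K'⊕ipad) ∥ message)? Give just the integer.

93

Key is 64 ≤ 64 bytes, zero-padded: |K'| = 64.
Inner input = (K'⊕ipad) ∥ m → 64 + 29 = 93 bytes.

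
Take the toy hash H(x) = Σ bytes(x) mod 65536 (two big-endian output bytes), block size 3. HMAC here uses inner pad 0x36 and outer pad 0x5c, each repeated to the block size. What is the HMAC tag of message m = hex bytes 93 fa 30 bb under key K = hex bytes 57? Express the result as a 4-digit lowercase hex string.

010b

Key hex bytes 57 is 1 byte ≤ B = 3; zero-pad to 3 bytes: K' = 57 00 00.
K' ⊕ ipad = 61 36 36.  K' ⊕ opad = 0b 5c 5c.
Inner input = (K'⊕ipad) ∥ m = 61 36 36 ∥ 93 fa 30 bb.
Inner hash: sum = 97+54+54+147+250+48+187 = 837 → 03 45.
Outer input = (K'⊕opad) ∥ inner = 0b 5c 5c ∥ 03 45.
Outer hash (tag): sum = 11+92+92+3+69 = 267 → 01 0b.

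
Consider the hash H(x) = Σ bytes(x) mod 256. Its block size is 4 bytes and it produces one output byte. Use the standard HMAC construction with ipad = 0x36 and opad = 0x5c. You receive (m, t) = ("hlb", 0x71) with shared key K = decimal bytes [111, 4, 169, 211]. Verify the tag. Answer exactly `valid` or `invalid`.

Key decimal bytes [111, 4, 169, 211] = 6f 04 a9 d3 is exactly B = 4 bytes: K' = 6f 04 a9 d3.
K' ⊕ ipad = 59 32 9f e5; K' ⊕ opad = 33 58 f5 8f.
Inner hash: sum = 89+50+159+229+104+108+98 = 837; mod 256 = 69 → 45.
Outer hash (recomputed tag): sum = 51+88+245+143+69 = 596; mod 256 = 84 → 54.
Recomputed tag = 54; claimed = 71 → mismatch.

invalid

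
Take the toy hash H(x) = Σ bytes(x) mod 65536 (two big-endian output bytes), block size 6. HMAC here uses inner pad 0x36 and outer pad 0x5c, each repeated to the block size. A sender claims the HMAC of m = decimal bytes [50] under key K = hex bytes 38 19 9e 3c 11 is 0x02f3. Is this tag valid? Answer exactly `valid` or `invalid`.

valid

Key hex bytes 38 19 9e 3c 11 is 5 bytes ≤ B = 6; zero-pad to 6 bytes: K' = 38 19 9e 3c 11 00.
K' ⊕ ipad = 0e 2f a8 0a 27 36; K' ⊕ opad = 64 45 c2 60 4d 5c.
Inner hash: sum = 14+47+168+10+39+54+50 = 382 → 01 7e.
Outer hash (recomputed tag): sum = 100+69+194+96+77+92+1+126 = 755 → 02 f3.
Recomputed tag = 02f3; claimed = 02f3 → match.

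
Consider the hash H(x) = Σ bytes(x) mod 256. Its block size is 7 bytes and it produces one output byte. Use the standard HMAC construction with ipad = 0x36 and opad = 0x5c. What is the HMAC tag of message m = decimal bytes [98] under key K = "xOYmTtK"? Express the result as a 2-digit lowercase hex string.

Key "xOYmTtK" = 78 4f 59 6d 54 74 4b is exactly B = 7 bytes: K' = 78 4f 59 6d 54 74 4b.
K' ⊕ ipad = 4e 79 6f 5b 62 42 7d.  K' ⊕ opad = 24 13 05 31 08 28 17.
Inner input = (K'⊕ipad) ∥ m = 4e 79 6f 5b 62 42 7d ∥ 62.
Inner hash: sum = 78+121+111+91+98+66+125+98 = 788; mod 256 = 20 → 14.
Outer input = (K'⊕opad) ∥ inner = 24 13 05 31 08 28 17 ∥ 14.
Outer hash (tag): sum = 36+19+5+49+8+40+23+20 = 200 → c8.

c8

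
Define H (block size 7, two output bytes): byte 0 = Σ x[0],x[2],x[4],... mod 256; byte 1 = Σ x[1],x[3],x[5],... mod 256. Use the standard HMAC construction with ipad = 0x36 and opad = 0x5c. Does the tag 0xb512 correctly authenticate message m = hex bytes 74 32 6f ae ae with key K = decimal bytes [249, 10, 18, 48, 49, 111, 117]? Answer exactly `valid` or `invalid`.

valid

Key decimal bytes [249, 10, 18, 48, 49, 111, 117] = f9 0a 12 30 31 6f 75 is exactly B = 7 bytes: K' = f9 0a 12 30 31 6f 75.
K' ⊕ ipad = cf 3c 24 06 07 59 43; K' ⊕ opad = a5 56 4e 6c 6d 33 29.
Inner hash: even-index sum = 541 mod 256 = 29; odd-index sum = 556 mod 256 = 44 → 1d 2c.
Outer hash (recomputed tag): even-index sum = 437 mod 256 = 181; odd-index sum = 274 mod 256 = 18 → b5 12.
Recomputed tag = b512; claimed = b512 → match.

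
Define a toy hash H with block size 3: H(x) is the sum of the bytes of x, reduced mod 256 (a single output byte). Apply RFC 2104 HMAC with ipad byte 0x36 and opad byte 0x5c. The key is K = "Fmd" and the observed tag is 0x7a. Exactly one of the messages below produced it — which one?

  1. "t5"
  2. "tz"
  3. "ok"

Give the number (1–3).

Key "Fmd" = 46 6d 64 is exactly B = 3 bytes: K' = 46 6d 64.
K' ⊕ ipad = 70 5b 52; K' ⊕ opad = 1a 31 38.
m1: inner = H(70 5b 52 74 35) = c6; tag = H(1a 31 38 c6) = 49
m2: inner = H(70 5b 52 74 7a) = 0b; tag = H(1a 31 38 0b) = 8e
m3: inner = H(70 5b 52 6f 6b) = f7; tag = H(1a 31 38 f7) = 7a ← matches

3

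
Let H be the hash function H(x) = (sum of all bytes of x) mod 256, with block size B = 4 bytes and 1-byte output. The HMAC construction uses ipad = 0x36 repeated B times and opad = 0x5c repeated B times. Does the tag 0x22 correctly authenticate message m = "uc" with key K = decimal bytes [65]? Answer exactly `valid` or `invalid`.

valid

Key decimal bytes [65] = 41 is 1 byte ≤ B = 4; zero-pad to 4 bytes: K' = 41 00 00 00.
K' ⊕ ipad = 77 36 36 36; K' ⊕ opad = 1d 5c 5c 5c.
Inner hash: sum = 119+54+54+54+117+99 = 497; mod 256 = 241 → f1.
Outer hash (recomputed tag): sum = 29+92+92+92+241 = 546; mod 256 = 34 → 22.
Recomputed tag = 22; claimed = 22 → match.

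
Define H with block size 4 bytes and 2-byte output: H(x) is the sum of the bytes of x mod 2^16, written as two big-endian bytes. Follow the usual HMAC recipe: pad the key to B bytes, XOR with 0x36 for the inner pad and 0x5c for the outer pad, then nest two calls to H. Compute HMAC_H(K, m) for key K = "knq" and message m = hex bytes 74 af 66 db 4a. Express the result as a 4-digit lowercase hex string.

Key "knq" = 6b 6e 71 is 3 bytes ≤ B = 4; zero-pad to 4 bytes: K' = 6b 6e 71 00.
K' ⊕ ipad = 5d 58 47 36.  K' ⊕ opad = 37 32 2d 5c.
Inner input = (K'⊕ipad) ∥ m = 5d 58 47 36 ∥ 74 af 66 db 4a.
Inner hash: sum = 93+88+71+54+116+175+102+219+74 = 992 → 03 e0.
Outer input = (K'⊕opad) ∥ inner = 37 32 2d 5c ∥ 03 e0.
Outer hash (tag): sum = 55+50+45+92+3+224 = 469 → 01 d5.

01d5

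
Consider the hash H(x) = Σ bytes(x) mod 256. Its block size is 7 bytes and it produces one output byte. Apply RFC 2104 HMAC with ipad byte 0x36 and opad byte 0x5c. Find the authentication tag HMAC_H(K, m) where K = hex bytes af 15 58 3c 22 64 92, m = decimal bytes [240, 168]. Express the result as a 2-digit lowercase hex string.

Key hex bytes af 15 58 3c 22 64 92 is exactly B = 7 bytes: K' = af 15 58 3c 22 64 92.
K' ⊕ ipad = 99 23 6e 0a 14 52 a4.  K' ⊕ opad = f3 49 04 60 7e 38 ce.
Inner input = (K'⊕ipad) ∥ m = 99 23 6e 0a 14 52 a4 ∥ f0 a8.
Inner hash: sum = 153+35+110+10+20+82+164+240+168 = 982; mod 256 = 214 → d6.
Outer input = (K'⊕opad) ∥ inner = f3 49 04 60 7e 38 ce ∥ d6.
Outer hash (tag): sum = 243+73+4+96+126+56+206+214 = 1018; mod 256 = 250 → fa.

fa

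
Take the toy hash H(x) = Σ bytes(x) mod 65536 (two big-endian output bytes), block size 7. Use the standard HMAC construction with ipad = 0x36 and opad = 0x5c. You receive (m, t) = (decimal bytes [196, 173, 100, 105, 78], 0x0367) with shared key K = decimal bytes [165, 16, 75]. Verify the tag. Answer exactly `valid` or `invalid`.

invalid

Key decimal bytes [165, 16, 75] = a5 10 4b is 3 bytes ≤ B = 7; zero-pad to 7 bytes: K' = a5 10 4b 00 00 00 00.
K' ⊕ ipad = 93 26 7d 36 36 36 36; K' ⊕ opad = f9 4c 17 5c 5c 5c 5c.
Inner hash: sum = 147+38+125+54+54+54+54+196+173+100+105+78 = 1178 → 04 9a.
Outer hash (recomputed tag): sum = 249+76+23+92+92+92+92+4+154 = 874 → 03 6a.
Recomputed tag = 036a; claimed = 0367 → mismatch.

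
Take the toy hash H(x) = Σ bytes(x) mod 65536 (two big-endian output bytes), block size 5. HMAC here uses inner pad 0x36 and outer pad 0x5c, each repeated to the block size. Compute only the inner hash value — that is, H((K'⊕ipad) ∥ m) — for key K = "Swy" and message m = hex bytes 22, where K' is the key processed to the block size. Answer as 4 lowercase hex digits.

0183

Key "Swy" = 53 77 79 is 3 bytes ≤ B = 5; zero-pad to 5 bytes: K' = 53 77 79 00 00.
K' ⊕ ipad = 65 41 4f 36 36.
Inner input = 65 41 4f 36 36 ∥ 22.
Inner hash: sum = 101+65+79+54+54+34 = 387 → 01 83.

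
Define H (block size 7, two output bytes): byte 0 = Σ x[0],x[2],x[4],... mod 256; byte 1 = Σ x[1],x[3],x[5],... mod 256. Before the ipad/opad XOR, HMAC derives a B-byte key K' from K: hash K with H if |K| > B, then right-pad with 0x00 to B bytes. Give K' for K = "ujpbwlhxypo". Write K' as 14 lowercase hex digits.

ac200000000000

|K| = 11 > B = 7, so first hash the key.
H(K): even-index sum = 684 mod 256 = 172; odd-index sum = 544 mod 256 = 32 → ac 20.
Zero-pad H(K) = ac 20 to 7 bytes: K' = ac 20 00 00 00 00 00.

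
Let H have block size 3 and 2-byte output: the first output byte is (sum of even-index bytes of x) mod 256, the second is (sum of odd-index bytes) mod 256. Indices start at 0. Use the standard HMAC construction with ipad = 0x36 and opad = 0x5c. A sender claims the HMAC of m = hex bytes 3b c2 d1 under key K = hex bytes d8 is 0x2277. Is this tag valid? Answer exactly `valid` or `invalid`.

invalid

Key hex bytes d8 is 1 byte ≤ B = 3; zero-pad to 3 bytes: K' = d8 00 00.
K' ⊕ ipad = ee 36 36; K' ⊕ opad = 84 5c 5c.
Inner hash: even-index sum = 486 mod 256 = 230; odd-index sum = 322 mod 256 = 66 → e6 42.
Outer hash (recomputed tag): even-index sum = 290 mod 256 = 34; odd-index sum = 322 mod 256 = 66 → 22 42.
Recomputed tag = 2242; claimed = 2277 → mismatch.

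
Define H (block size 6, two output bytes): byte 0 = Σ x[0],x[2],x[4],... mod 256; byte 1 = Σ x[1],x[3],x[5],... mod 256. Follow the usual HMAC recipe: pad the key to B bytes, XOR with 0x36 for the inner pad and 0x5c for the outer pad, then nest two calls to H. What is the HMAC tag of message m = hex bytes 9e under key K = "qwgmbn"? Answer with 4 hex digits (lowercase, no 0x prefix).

Key "qwgmbn" = 71 77 67 6d 62 6e is exactly B = 6 bytes: K' = 71 77 67 6d 62 6e.
K' ⊕ ipad = 47 41 51 5b 54 58.  K' ⊕ opad = 2d 2b 3b 31 3e 32.
Inner input = (K'⊕ipad) ∥ m = 47 41 51 5b 54 58 ∥ 9e.
Inner hash: even-index sum = 394 mod 256 = 138; odd-index sum = 244 mod 256 = 244 → 8a f4.
Outer input = (K'⊕opad) ∥ inner = 2d 2b 3b 31 3e 32 ∥ 8a f4.
Outer hash (tag): even-index sum = 304 mod 256 = 48; odd-index sum = 386 mod 256 = 130 → 30 82.

3082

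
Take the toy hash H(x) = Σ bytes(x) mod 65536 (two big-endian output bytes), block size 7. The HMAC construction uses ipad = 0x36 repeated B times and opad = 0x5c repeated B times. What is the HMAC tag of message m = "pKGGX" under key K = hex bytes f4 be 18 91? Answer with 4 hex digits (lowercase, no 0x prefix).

0415

Key hex bytes f4 be 18 91 is 4 bytes ≤ B = 7; zero-pad to 7 bytes: K' = f4 be 18 91 00 00 00.
K' ⊕ ipad = c2 88 2e a7 36 36 36.  K' ⊕ opad = a8 e2 44 cd 5c 5c 5c.
Inner input = (K'⊕ipad) ∥ m = c2 88 2e a7 36 36 36 ∥ 70 4b 47 47 58.
Inner hash: sum = 194+136+46+167+54+54+54+112+75+71+71+88 = 1122 → 04 62.
Outer input = (K'⊕opad) ∥ inner = a8 e2 44 cd 5c 5c 5c ∥ 04 62.
Outer hash (tag): sum = 168+226+68+205+92+92+92+4+98 = 1045 → 04 15.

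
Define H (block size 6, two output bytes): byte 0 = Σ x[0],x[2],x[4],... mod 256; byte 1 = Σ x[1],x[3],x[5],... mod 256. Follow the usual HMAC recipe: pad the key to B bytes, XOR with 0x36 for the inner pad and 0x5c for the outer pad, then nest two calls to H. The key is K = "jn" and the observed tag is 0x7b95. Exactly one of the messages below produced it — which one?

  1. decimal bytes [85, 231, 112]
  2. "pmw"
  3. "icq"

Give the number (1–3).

Key "jn" = 6a 6e is 2 bytes ≤ B = 6; zero-pad to 6 bytes: K' = 6a 6e 00 00 00 00.
K' ⊕ ipad = 5c 58 36 36 36 36; K' ⊕ opad = 36 32 5c 5c 5c 5c.
m1: inner = H(5c 58 36 36 36 36 55 e7 70) = 8d ab; tag = H(36 32 5c 5c 5c 5c 8d ab) = 7b95 ← matches
m2: inner = H(5c 58 36 36 36 36 70 6d 77) = af 31; tag = H(36 32 5c 5c 5c 5c af 31) = 9d1b
m3: inner = H(5c 58 36 36 36 36 69 63 71) = a2 27; tag = H(36 32 5c 5c 5c 5c a2 27) = 9011

1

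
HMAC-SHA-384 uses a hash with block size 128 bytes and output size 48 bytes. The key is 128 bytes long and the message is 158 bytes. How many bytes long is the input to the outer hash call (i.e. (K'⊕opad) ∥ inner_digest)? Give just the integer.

176

Key is 128 ≤ 128 bytes, zero-padded: |K'| = 128.
Outer input = (K'⊕opad) ∥ H(inner) → 128 + 48 = 176 bytes.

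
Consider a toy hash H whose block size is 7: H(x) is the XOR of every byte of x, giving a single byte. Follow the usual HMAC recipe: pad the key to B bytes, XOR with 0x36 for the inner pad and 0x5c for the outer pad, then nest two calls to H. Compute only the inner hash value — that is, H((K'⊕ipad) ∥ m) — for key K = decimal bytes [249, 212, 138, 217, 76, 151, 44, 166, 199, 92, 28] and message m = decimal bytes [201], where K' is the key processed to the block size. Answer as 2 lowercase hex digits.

57

Key decimal bytes [249, 212, 138, 217, 76, 151, 44, 166, 199, 92, 28] = f9 d4 8a d9 4c 97 2c a6 c7 5c 1c is 11 bytes > B = 7, so hash it first: H(key) = a8, then zero-pad to 7 bytes: K' = a8 00 00 00 00 00 00.
K' ⊕ ipad = 9e 36 36 36 36 36 36.
Inner input = 9e 36 36 36 36 36 36 ∥ c9.
Inner hash: XOR 9e⊕36⊕36⊕36⊕36⊕36⊕36⊕c9 = 57.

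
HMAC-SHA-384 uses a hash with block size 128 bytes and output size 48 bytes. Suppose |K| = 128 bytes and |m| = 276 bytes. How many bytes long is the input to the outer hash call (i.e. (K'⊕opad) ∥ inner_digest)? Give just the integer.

Key is 128 ≤ 128 bytes, zero-padded: |K'| = 128.
Outer input = (K'⊕opad) ∥ H(inner) → 128 + 48 = 176 bytes.

176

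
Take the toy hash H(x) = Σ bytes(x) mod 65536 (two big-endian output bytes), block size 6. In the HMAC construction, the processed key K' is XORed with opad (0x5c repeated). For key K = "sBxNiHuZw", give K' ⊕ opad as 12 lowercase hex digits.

5f2e5c5c5c5c

Key "sBxNiHuZw" = 73 42 78 4e 69 48 75 5a 77 is 9 bytes > B = 6, so hash it first: H(key) = 03 72, then zero-pad to 6 bytes: K' = 03 72 00 00 00 00.
XOR each byte with 0x5c: 03⊕5c=5f, 72⊕5c=2e, 00⊕5c=5c, 00⊕5c=5c, 00⊕5c=5c, 00⊕5c=5c.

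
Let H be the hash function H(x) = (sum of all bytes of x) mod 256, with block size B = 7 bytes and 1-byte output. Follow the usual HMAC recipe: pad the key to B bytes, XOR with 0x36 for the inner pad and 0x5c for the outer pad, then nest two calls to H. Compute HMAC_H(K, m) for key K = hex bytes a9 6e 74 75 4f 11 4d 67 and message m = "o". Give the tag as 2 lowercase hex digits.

Key hex bytes a9 6e 74 75 4f 11 4d 67 is 8 bytes > B = 7, so hash it first: H(key) = 14, then zero-pad to 7 bytes: K' = 14 00 00 00 00 00 00.
K' ⊕ ipad = 22 36 36 36 36 36 36.  K' ⊕ opad = 48 5c 5c 5c 5c 5c 5c.
Inner input = (K'⊕ipad) ∥ m = 22 36 36 36 36 36 36 ∥ 6f.
Inner hash: sum = 34+54+54+54+54+54+54+111 = 469; mod 256 = 213 → d5.
Outer input = (K'⊕opad) ∥ inner = 48 5c 5c 5c 5c 5c 5c ∥ d5.
Outer hash (tag): sum = 72+92+92+92+92+92+92+213 = 837; mod 256 = 69 → 45.

45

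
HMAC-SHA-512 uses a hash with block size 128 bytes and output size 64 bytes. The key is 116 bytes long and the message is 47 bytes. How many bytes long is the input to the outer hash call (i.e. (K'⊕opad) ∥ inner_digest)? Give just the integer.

Key is 116 ≤ 128 bytes, zero-padded: |K'| = 128.
Outer input = (K'⊕opad) ∥ H(inner) → 128 + 64 = 192 bytes.

192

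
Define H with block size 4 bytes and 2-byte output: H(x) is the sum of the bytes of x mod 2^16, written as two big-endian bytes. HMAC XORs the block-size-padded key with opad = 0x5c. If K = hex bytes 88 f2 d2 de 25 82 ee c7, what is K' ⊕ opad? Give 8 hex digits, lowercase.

Key hex bytes 88 f2 d2 de 25 82 ee c7 is 8 bytes > B = 4, so hash it first: H(key) = 05 86, then zero-pad to 4 bytes: K' = 05 86 00 00.
XOR each byte with 0x5c: 05⊕5c=59, 86⊕5c=da, 00⊕5c=5c, 00⊕5c=5c.

59da5c5c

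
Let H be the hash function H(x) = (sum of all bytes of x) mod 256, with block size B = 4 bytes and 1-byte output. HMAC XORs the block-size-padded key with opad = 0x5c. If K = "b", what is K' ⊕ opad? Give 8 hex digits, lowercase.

Key "b" = 62 is 1 byte ≤ B = 4; zero-pad to 4 bytes: K' = 62 00 00 00.
XOR each byte with 0x5c: 62⊕5c=3e, 00⊕5c=5c, 00⊕5c=5c, 00⊕5c=5c.

3e5c5c5c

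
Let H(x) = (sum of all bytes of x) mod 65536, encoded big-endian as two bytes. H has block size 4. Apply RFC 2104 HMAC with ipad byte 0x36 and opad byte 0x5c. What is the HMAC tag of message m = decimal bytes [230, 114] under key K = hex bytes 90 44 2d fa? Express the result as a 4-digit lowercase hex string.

0255

Key hex bytes 90 44 2d fa is exactly B = 4 bytes: K' = 90 44 2d fa.
K' ⊕ ipad = a6 72 1b cc.  K' ⊕ opad = cc 18 71 a6.
Inner input = (K'⊕ipad) ∥ m = a6 72 1b cc ∥ e6 72.
Inner hash: sum = 166+114+27+204+230+114 = 855 → 03 57.
Outer input = (K'⊕opad) ∥ inner = cc 18 71 a6 ∥ 03 57.
Outer hash (tag): sum = 204+24+113+166+3+87 = 597 → 02 55.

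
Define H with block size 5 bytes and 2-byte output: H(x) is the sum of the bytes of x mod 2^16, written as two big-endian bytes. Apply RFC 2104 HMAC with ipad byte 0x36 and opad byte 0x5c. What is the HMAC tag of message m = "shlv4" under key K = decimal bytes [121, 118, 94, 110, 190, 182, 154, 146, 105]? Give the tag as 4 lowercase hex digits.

02be

Key decimal bytes [121, 118, 94, 110, 190, 182, 154, 146, 105] = 79 76 5e 6e be b6 9a 92 69 is 9 bytes > B = 5, so hash it first: H(key) = 04 c4, then zero-pad to 5 bytes: K' = 04 c4 00 00 00.
K' ⊕ ipad = 32 f2 36 36 36.  K' ⊕ opad = 58 98 5c 5c 5c.
Inner input = (K'⊕ipad) ∥ m = 32 f2 36 36 36 ∥ 73 68 6c 76 34.
Inner hash: sum = 50+242+54+54+54+115+104+108+118+52 = 951 → 03 b7.
Outer input = (K'⊕opad) ∥ inner = 58 98 5c 5c 5c ∥ 03 b7.
Outer hash (tag): sum = 88+152+92+92+92+3+183 = 702 → 02 be.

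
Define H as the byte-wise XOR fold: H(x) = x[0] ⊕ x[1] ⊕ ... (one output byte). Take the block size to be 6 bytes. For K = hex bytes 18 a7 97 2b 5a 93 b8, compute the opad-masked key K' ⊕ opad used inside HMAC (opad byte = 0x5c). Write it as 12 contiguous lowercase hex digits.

2e5c5c5c5c5c

Key hex bytes 18 a7 97 2b 5a 93 b8 is 7 bytes > B = 6, so hash it first: H(key) = 72, then zero-pad to 6 bytes: K' = 72 00 00 00 00 00.
XOR each byte with 0x5c: 72⊕5c=2e, 00⊕5c=5c, 00⊕5c=5c, 00⊕5c=5c, 00⊕5c=5c, 00⊕5c=5c.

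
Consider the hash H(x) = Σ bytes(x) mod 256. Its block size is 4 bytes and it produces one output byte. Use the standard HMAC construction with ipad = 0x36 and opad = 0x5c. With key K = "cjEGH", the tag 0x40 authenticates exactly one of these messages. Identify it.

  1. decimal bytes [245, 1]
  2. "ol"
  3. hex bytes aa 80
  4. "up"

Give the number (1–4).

Key "cjEGH" = 63 6a 45 47 48 is 5 bytes > B = 4, so hash it first: H(key) = a1, then zero-pad to 4 bytes: K' = a1 00 00 00.
K' ⊕ ipad = 97 36 36 36; K' ⊕ opad = fd 5c 5c 5c.
m1: inner = H(97 36 36 36 f5 01) = 2f; tag = H(fd 5c 5c 5c 2f) = 40 ← matches
m2: inner = H(97 36 36 36 6f 6c) = 14; tag = H(fd 5c 5c 5c 14) = 25
m3: inner = H(97 36 36 36 aa 80) = 63; tag = H(fd 5c 5c 5c 63) = 74
m4: inner = H(97 36 36 36 75 70) = 1e; tag = H(fd 5c 5c 5c 1e) = 2f

1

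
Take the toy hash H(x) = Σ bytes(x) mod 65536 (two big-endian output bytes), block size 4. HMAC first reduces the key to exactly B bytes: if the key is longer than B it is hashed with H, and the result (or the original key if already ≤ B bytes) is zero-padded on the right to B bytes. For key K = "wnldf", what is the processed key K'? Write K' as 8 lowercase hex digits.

|K| = 5 > B = 4, so first hash the key.
H(K): sum = 119+110+108+100+102 = 539 → 02 1b.
Zero-pad H(K) = 02 1b to 4 bytes: K' = 02 1b 00 00.

021b0000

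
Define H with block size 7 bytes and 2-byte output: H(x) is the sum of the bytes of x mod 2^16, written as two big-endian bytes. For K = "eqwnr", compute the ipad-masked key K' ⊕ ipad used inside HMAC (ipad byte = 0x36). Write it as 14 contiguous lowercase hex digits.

Key "eqwnr" = 65 71 77 6e 72 is 5 bytes ≤ B = 7; zero-pad to 7 bytes: K' = 65 71 77 6e 72 00 00.
XOR each byte with 0x36: 65⊕36=53, 71⊕36=47, 77⊕36=41, 6e⊕36=58, 72⊕36=44, 00⊕36=36, 00⊕36=36.

53474158443636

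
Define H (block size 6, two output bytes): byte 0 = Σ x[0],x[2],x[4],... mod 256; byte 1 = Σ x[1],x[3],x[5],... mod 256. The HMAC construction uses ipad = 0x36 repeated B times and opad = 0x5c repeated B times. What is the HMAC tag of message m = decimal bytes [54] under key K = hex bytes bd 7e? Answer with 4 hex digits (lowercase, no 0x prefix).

c68e

Key hex bytes bd 7e is 2 bytes ≤ B = 6; zero-pad to 6 bytes: K' = bd 7e 00 00 00 00.
K' ⊕ ipad = 8b 48 36 36 36 36.  K' ⊕ opad = e1 22 5c 5c 5c 5c.
Inner input = (K'⊕ipad) ∥ m = 8b 48 36 36 36 36 ∥ 36.
Inner hash: even-index sum = 301 mod 256 = 45; odd-index sum = 180 mod 256 = 180 → 2d b4.
Outer input = (K'⊕opad) ∥ inner = e1 22 5c 5c 5c 5c ∥ 2d b4.
Outer hash (tag): even-index sum = 454 mod 256 = 198; odd-index sum = 398 mod 256 = 142 → c6 8e.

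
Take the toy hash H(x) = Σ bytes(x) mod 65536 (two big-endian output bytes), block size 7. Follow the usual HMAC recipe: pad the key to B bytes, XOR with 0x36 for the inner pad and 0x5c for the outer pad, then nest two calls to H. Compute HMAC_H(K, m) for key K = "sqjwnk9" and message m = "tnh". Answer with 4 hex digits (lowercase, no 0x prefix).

Key "sqjwnk9" = 73 71 6a 77 6e 6b 39 is exactly B = 7 bytes: K' = 73 71 6a 77 6e 6b 39.
K' ⊕ ipad = 45 47 5c 41 58 5d 0f.  K' ⊕ opad = 2f 2d 36 2b 32 37 65.
Inner input = (K'⊕ipad) ∥ m = 45 47 5c 41 58 5d 0f ∥ 74 6e 68.
Inner hash: sum = 69+71+92+65+88+93+15+116+110+104 = 823 → 03 37.
Outer input = (K'⊕opad) ∥ inner = 2f 2d 36 2b 32 37 65 ∥ 03 37.
Outer hash (tag): sum = 47+45+54+43+50+55+101+3+55 = 453 → 01 c5.

01c5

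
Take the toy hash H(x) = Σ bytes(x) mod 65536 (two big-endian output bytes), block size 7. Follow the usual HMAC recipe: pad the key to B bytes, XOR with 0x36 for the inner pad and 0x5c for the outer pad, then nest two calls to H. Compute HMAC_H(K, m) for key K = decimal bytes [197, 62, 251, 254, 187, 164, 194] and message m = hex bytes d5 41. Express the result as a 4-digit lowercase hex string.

057f

Key decimal bytes [197, 62, 251, 254, 187, 164, 194] = c5 3e fb fe bb a4 c2 is exactly B = 7 bytes: K' = c5 3e fb fe bb a4 c2.
K' ⊕ ipad = f3 08 cd c8 8d 92 f4.  K' ⊕ opad = 99 62 a7 a2 e7 f8 9e.
Inner input = (K'⊕ipad) ∥ m = f3 08 cd c8 8d 92 f4 ∥ d5 41.
Inner hash: sum = 243+8+205+200+141+146+244+213+65 = 1465 → 05 b9.
Outer input = (K'⊕opad) ∥ inner = 99 62 a7 a2 e7 f8 9e ∥ 05 b9.
Outer hash (tag): sum = 153+98+167+162+231+248+158+5+185 = 1407 → 05 7f.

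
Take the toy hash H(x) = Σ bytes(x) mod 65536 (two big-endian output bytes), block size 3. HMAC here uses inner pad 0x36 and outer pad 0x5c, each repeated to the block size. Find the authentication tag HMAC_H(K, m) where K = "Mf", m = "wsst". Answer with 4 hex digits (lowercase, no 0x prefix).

017b

Key "Mf" = 4d 66 is 2 bytes ≤ B = 3; zero-pad to 3 bytes: K' = 4d 66 00.
K' ⊕ ipad = 7b 50 36.  K' ⊕ opad = 11 3a 5c.
Inner input = (K'⊕ipad) ∥ m = 7b 50 36 ∥ 77 73 73 74.
Inner hash: sum = 123+80+54+119+115+115+116 = 722 → 02 d2.
Outer input = (K'⊕opad) ∥ inner = 11 3a 5c ∥ 02 d2.
Outer hash (tag): sum = 17+58+92+2+210 = 379 → 01 7b.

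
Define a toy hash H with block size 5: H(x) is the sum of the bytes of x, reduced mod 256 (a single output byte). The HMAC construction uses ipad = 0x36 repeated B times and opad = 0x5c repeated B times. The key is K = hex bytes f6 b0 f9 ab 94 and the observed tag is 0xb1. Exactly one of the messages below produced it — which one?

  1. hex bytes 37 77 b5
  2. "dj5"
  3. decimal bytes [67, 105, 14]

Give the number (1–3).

Key hex bytes f6 b0 f9 ab 94 is exactly B = 5 bytes: K' = f6 b0 f9 ab 94.
K' ⊕ ipad = c0 86 cf 9d a2; K' ⊕ opad = aa ec a5 f7 c8.
m1: inner = H(c0 86 cf 9d a2 37 77 b5) = b7; tag = H(aa ec a5 f7 c8 b7) = b1 ← matches
m2: inner = H(c0 86 cf 9d a2 64 6a 35) = 57; tag = H(aa ec a5 f7 c8 57) = 51
m3: inner = H(c0 86 cf 9d a2 43 69 0e) = 0e; tag = H(aa ec a5 f7 c8 0e) = 08

1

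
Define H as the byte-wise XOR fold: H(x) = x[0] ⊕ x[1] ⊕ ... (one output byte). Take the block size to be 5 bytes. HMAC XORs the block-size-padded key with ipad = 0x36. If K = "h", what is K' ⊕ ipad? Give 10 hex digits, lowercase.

5e36363636

Key "h" = 68 is 1 byte ≤ B = 5; zero-pad to 5 bytes: K' = 68 00 00 00 00.
XOR each byte with 0x36: 68⊕36=5e, 00⊕36=36, 00⊕36=36, 00⊕36=36, 00⊕36=36.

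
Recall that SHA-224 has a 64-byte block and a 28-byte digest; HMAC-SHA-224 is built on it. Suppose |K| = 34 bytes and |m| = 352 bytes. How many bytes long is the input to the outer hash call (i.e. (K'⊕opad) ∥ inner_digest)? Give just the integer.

Key is 34 ≤ 64 bytes, zero-padded: |K'| = 64.
Outer input = (K'⊕opad) ∥ H(inner) → 64 + 28 = 92 bytes.

92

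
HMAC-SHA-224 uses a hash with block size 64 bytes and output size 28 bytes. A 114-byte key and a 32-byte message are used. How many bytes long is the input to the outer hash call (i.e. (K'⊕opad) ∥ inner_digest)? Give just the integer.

Key is 114 > 64 bytes, so it is hashed to 28 bytes then zero-padded to 64: |K'| = 64.
Outer input = (K'⊕opad) ∥ H(inner) → 64 + 28 = 92 bytes.

92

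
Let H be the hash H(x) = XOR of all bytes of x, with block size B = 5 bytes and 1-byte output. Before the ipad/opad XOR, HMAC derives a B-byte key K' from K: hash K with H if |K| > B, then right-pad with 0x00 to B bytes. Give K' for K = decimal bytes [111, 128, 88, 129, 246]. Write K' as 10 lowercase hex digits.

Key decimal bytes [111, 128, 88, 129, 246] = 6f 80 58 81 f6 is exactly B = 5 bytes: K' = 6f 80 58 81 f6.

6f805881f6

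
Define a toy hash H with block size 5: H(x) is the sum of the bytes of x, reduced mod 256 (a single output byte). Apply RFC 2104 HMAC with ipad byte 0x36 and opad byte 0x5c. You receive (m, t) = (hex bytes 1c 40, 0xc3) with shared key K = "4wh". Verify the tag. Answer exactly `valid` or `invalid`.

Key "4wh" = 34 77 68 is 3 bytes ≤ B = 5; zero-pad to 5 bytes: K' = 34 77 68 00 00.
K' ⊕ ipad = 02 41 5e 36 36; K' ⊕ opad = 68 2b 34 5c 5c.
Inner hash: sum = 2+65+94+54+54+28+64 = 361; mod 256 = 105 → 69.
Outer hash (recomputed tag): sum = 104+43+52+92+92+105 = 488; mod 256 = 232 → e8.
Recomputed tag = e8; claimed = c3 → mismatch.

invalid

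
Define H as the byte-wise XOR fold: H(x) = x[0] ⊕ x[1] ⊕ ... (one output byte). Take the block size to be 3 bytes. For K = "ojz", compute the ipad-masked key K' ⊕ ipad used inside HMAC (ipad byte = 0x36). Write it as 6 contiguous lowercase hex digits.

595c4c

Key "ojz" = 6f 6a 7a is exactly B = 3 bytes: K' = 6f 6a 7a.
XOR each byte with 0x36: 6f⊕36=59, 6a⊕36=5c, 7a⊕36=4c.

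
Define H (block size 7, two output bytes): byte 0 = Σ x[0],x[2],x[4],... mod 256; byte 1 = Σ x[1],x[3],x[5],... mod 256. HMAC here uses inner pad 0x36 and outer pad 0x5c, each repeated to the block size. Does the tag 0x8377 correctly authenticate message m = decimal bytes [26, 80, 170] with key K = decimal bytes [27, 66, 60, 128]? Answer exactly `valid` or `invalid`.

invalid

Key decimal bytes [27, 66, 60, 128] = 1b 42 3c 80 is 4 bytes ≤ B = 7; zero-pad to 7 bytes: K' = 1b 42 3c 80 00 00 00.
K' ⊕ ipad = 2d 74 0a b6 36 36 36; K' ⊕ opad = 47 1e 60 dc 5c 5c 5c.
Inner hash: even-index sum = 243 mod 256 = 243; odd-index sum = 548 mod 256 = 36 → f3 24.
Outer hash (recomputed tag): even-index sum = 387 mod 256 = 131; odd-index sum = 585 mod 256 = 73 → 83 49.
Recomputed tag = 8349; claimed = 8377 → mismatch.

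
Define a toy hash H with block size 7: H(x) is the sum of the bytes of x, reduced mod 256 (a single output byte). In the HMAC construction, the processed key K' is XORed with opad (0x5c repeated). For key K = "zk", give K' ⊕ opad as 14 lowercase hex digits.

26375c5c5c5c5c

Key "zk" = 7a 6b is 2 bytes ≤ B = 7; zero-pad to 7 bytes: K' = 7a 6b 00 00 00 00 00.
XOR each byte with 0x5c: 7a⊕5c=26, 6b⊕5c=37, 00⊕5c=5c, 00⊕5c=5c, 00⊕5c=5c, 00⊕5c=5c, 00⊕5c=5c.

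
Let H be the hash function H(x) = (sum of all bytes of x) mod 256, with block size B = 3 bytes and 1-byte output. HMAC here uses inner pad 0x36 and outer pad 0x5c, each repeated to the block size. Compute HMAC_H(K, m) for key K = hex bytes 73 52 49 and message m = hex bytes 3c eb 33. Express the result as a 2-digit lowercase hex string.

Key hex bytes 73 52 49 is exactly B = 3 bytes: K' = 73 52 49.
K' ⊕ ipad = 45 64 7f.  K' ⊕ opad = 2f 0e 15.
Inner input = (K'⊕ipad) ∥ m = 45 64 7f ∥ 3c eb 33.
Inner hash: sum = 69+100+127+60+235+51 = 642; mod 256 = 130 → 82.
Outer input = (K'⊕opad) ∥ inner = 2f 0e 15 ∥ 82.
Outer hash (tag): sum = 47+14+21+130 = 212 → d4.

d4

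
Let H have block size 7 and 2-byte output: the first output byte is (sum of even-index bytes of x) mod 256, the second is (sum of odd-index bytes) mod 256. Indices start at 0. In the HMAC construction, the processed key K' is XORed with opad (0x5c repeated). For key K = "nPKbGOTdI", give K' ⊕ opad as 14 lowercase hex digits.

c1395c5c5c5c5c

Key "nPKbGOTdI" = 6e 50 4b 62 47 4f 54 64 49 is 9 bytes > B = 7, so hash it first: H(key) = 9d 65, then zero-pad to 7 bytes: K' = 9d 65 00 00 00 00 00.
XOR each byte with 0x5c: 9d⊕5c=c1, 65⊕5c=39, 00⊕5c=5c, 00⊕5c=5c, 00⊕5c=5c, 00⊕5c=5c, 00⊕5c=5c.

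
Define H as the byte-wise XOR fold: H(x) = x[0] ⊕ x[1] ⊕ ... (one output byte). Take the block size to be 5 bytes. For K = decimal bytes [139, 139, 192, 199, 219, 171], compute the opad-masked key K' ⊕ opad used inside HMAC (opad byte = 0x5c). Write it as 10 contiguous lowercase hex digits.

Key decimal bytes [139, 139, 192, 199, 219, 171] = 8b 8b c0 c7 db ab is 6 bytes > B = 5, so hash it first: H(key) = 77, then zero-pad to 5 bytes: K' = 77 00 00 00 00.
XOR each byte with 0x5c: 77⊕5c=2b, 00⊕5c=5c, 00⊕5c=5c, 00⊕5c=5c, 00⊕5c=5c.

2b5c5c5c5c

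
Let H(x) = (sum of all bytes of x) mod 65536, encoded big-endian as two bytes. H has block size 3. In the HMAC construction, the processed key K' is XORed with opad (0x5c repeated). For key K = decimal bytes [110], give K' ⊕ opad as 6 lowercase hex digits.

Key decimal bytes [110] = 6e is 1 byte ≤ B = 3; zero-pad to 3 bytes: K' = 6e 00 00.
XOR each byte with 0x5c: 6e⊕5c=32, 00⊕5c=5c, 00⊕5c=5c.

325c5c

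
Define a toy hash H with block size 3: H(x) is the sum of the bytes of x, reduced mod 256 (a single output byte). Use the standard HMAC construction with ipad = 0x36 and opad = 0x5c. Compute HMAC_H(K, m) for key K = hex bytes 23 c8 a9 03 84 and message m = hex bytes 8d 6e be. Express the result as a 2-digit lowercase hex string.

51

Key hex bytes 23 c8 a9 03 84 is 5 bytes > B = 3, so hash it first: H(key) = 1b, then zero-pad to 3 bytes: K' = 1b 00 00.
K' ⊕ ipad = 2d 36 36.  K' ⊕ opad = 47 5c 5c.
Inner input = (K'⊕ipad) ∥ m = 2d 36 36 ∥ 8d 6e be.
Inner hash: sum = 45+54+54+141+110+190 = 594; mod 256 = 82 → 52.
Outer input = (K'⊕opad) ∥ inner = 47 5c 5c ∥ 52.
Outer hash (tag): sum = 71+92+92+82 = 337; mod 256 = 81 → 51.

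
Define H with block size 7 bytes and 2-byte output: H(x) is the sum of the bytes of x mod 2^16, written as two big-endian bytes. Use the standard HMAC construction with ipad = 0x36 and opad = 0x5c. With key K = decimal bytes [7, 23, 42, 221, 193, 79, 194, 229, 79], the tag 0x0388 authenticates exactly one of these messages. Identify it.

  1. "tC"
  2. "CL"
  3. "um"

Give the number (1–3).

2

Key decimal bytes [7, 23, 42, 221, 193, 79, 194, 229, 79] = 07 17 2a dd c1 4f c2 e5 4f is 9 bytes > B = 7, so hash it first: H(key) = 04 2b, then zero-pad to 7 bytes: K' = 04 2b 00 00 00 00 00.
K' ⊕ ipad = 32 1d 36 36 36 36 36; K' ⊕ opad = 58 77 5c 5c 5c 5c 5c.
m1: inner = H(32 1d 36 36 36 36 36 74 43) = 02 14; tag = H(58 77 5c 5c 5c 5c 5c 02 14) = 02b1
m2: inner = H(32 1d 36 36 36 36 36 43 4c) = 01 ec; tag = H(58 77 5c 5c 5c 5c 5c 01 ec) = 0388 ← matches
m3: inner = H(32 1d 36 36 36 36 36 75 6d) = 02 3f; tag = H(58 77 5c 5c 5c 5c 5c 02 3f) = 02dc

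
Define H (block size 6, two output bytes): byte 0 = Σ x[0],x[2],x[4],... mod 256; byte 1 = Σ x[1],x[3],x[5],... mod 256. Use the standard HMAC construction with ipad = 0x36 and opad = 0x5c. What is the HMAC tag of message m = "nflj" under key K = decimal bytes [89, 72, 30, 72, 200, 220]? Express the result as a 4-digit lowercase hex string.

Key decimal bytes [89, 72, 30, 72, 200, 220] = 59 48 1e 48 c8 dc is exactly B = 6 bytes: K' = 59 48 1e 48 c8 dc.
K' ⊕ ipad = 6f 7e 28 7e fe ea.  K' ⊕ opad = 05 14 42 14 94 80.
Inner input = (K'⊕ipad) ∥ m = 6f 7e 28 7e fe ea ∥ 6e 66 6c 6a.
Inner hash: even-index sum = 623 mod 256 = 111; odd-index sum = 694 mod 256 = 182 → 6f b6.
Outer input = (K'⊕opad) ∥ inner = 05 14 42 14 94 80 ∥ 6f b6.
Outer hash (tag): even-index sum = 330 mod 256 = 74; odd-index sum = 350 mod 256 = 94 → 4a 5e.

4a5e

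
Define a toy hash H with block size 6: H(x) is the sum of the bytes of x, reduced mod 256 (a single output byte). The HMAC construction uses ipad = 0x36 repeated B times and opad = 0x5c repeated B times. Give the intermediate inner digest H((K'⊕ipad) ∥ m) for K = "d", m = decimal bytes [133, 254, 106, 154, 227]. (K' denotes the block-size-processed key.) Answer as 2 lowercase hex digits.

ca

Key "d" = 64 is 1 byte ≤ B = 6; zero-pad to 6 bytes: K' = 64 00 00 00 00 00.
K' ⊕ ipad = 52 36 36 36 36 36.
Inner input = 52 36 36 36 36 36 ∥ 85 fe 6a 9a e3.
Inner hash: sum = 82+54+54+54+54+54+133+254+106+154+227 = 1226; mod 256 = 202 → ca.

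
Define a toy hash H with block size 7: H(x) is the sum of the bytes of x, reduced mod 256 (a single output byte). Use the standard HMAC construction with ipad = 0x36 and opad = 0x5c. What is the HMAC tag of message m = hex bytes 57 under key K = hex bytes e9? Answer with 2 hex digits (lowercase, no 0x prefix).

57

Key hex bytes e9 is 1 byte ≤ B = 7; zero-pad to 7 bytes: K' = e9 00 00 00 00 00 00.
K' ⊕ ipad = df 36 36 36 36 36 36.  K' ⊕ opad = b5 5c 5c 5c 5c 5c 5c.
Inner input = (K'⊕ipad) ∥ m = df 36 36 36 36 36 36 ∥ 57.
Inner hash: sum = 223+54+54+54+54+54+54+87 = 634; mod 256 = 122 → 7a.
Outer input = (K'⊕opad) ∥ inner = b5 5c 5c 5c 5c 5c 5c ∥ 7a.
Outer hash (tag): sum = 181+92+92+92+92+92+92+122 = 855; mod 256 = 87 → 57.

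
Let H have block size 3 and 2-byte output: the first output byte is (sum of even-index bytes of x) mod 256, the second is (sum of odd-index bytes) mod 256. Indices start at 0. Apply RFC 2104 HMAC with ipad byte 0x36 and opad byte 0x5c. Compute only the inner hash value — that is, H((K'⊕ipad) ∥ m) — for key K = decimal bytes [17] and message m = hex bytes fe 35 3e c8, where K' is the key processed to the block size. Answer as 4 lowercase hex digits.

Key decimal bytes [17] = 11 is 1 byte ≤ B = 3; zero-pad to 3 bytes: K' = 11 00 00.
K' ⊕ ipad = 27 36 36.
Inner input = 27 36 36 ∥ fe 35 3e c8.
Inner hash: even-index sum = 346 mod 256 = 90; odd-index sum = 370 mod 256 = 114 → 5a 72.

5a72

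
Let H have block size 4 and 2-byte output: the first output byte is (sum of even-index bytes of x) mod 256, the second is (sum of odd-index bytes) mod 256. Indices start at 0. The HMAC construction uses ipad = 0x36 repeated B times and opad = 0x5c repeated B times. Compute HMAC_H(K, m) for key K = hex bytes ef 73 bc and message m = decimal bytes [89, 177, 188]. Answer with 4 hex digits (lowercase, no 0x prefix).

0bb7

Key hex bytes ef 73 bc is 3 bytes ≤ B = 4; zero-pad to 4 bytes: K' = ef 73 bc 00.
K' ⊕ ipad = d9 45 8a 36.  K' ⊕ opad = b3 2f e0 5c.
Inner input = (K'⊕ipad) ∥ m = d9 45 8a 36 ∥ 59 b1 bc.
Inner hash: even-index sum = 632 mod 256 = 120; odd-index sum = 300 mod 256 = 44 → 78 2c.
Outer input = (K'⊕opad) ∥ inner = b3 2f e0 5c ∥ 78 2c.
Outer hash (tag): even-index sum = 523 mod 256 = 11; odd-index sum = 183 mod 256 = 183 → 0b b7.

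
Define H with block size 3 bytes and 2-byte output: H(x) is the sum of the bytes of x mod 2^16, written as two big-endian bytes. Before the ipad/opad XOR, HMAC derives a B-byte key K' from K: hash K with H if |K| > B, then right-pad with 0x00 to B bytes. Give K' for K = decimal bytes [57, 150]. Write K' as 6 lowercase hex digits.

399600

Key decimal bytes [57, 150] = 39 96 is 2 bytes ≤ B = 3; zero-pad to 3 bytes: K' = 39 96 00.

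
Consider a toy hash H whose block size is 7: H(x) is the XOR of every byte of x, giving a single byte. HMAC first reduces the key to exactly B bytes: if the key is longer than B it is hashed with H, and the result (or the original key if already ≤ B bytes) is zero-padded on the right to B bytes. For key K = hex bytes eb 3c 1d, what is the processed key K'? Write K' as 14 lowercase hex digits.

eb3c1d00000000

Key hex bytes eb 3c 1d is 3 bytes ≤ B = 7; zero-pad to 7 bytes: K' = eb 3c 1d 00 00 00 00.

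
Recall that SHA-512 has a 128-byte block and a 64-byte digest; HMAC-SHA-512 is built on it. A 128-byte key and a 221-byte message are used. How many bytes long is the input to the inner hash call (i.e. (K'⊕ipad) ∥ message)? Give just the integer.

Key is 128 ≤ 128 bytes, zero-padded: |K'| = 128.
Inner input = (K'⊕ipad) ∥ m → 128 + 221 = 349 bytes.

349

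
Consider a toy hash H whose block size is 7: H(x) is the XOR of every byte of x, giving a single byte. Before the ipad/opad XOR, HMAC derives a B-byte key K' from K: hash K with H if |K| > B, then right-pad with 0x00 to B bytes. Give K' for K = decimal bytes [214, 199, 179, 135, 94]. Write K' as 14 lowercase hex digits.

Key decimal bytes [214, 199, 179, 135, 94] = d6 c7 b3 87 5e is 5 bytes ≤ B = 7; zero-pad to 7 bytes: K' = d6 c7 b3 87 5e 00 00.

d6c7b3875e0000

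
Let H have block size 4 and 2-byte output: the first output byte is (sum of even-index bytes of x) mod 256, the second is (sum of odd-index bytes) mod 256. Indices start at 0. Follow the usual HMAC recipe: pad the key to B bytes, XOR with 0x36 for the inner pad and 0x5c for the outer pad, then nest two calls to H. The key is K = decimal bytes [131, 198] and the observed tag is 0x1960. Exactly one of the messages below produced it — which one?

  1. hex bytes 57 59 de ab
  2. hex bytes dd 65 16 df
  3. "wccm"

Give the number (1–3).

2

Key decimal bytes [131, 198] = 83 c6 is 2 bytes ≤ B = 4; zero-pad to 4 bytes: K' = 83 c6 00 00.
K' ⊕ ipad = b5 f0 36 36; K' ⊕ opad = df 9a 5c 5c.
m1: inner = H(b5 f0 36 36 57 59 de ab) = 20 2a; tag = H(df 9a 5c 5c 20 2a) = 5b20
m2: inner = H(b5 f0 36 36 dd 65 16 df) = de 6a; tag = H(df 9a 5c 5c de 6a) = 1960 ← matches
m3: inner = H(b5 f0 36 36 77 63 63 6d) = c5 f6; tag = H(df 9a 5c 5c c5 f6) = 00ec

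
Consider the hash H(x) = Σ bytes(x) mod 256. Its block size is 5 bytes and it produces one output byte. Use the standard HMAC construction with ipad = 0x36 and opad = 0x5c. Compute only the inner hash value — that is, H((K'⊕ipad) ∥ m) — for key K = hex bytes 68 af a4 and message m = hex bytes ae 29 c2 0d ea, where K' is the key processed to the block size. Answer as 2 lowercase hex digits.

Key hex bytes 68 af a4 is 3 bytes ≤ B = 5; zero-pad to 5 bytes: K' = 68 af a4 00 00.
K' ⊕ ipad = 5e 99 92 36 36.
Inner input = 5e 99 92 36 36 ∥ ae 29 c2 0d ea.
Inner hash: sum = 94+153+146+54+54+174+41+194+13+234 = 1157; mod 256 = 133 → 85.

85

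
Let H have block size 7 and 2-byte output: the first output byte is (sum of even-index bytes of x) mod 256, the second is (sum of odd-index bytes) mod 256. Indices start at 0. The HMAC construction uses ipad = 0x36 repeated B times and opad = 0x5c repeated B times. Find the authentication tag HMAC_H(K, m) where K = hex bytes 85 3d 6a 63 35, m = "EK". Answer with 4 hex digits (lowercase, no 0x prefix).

Key hex bytes 85 3d 6a 63 35 is 5 bytes ≤ B = 7; zero-pad to 7 bytes: K' = 85 3d 6a 63 35 00 00.
K' ⊕ ipad = b3 0b 5c 55 03 36 36.  K' ⊕ opad = d9 61 36 3f 69 5c 5c.
Inner input = (K'⊕ipad) ∥ m = b3 0b 5c 55 03 36 36 ∥ 45 4b.
Inner hash: even-index sum = 403 mod 256 = 147; odd-index sum = 219 mod 256 = 219 → 93 db.
Outer input = (K'⊕opad) ∥ inner = d9 61 36 3f 69 5c 5c ∥ 93 db.
Outer hash (tag): even-index sum = 687 mod 256 = 175; odd-index sum = 399 mod 256 = 143 → af 8f.

af8f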